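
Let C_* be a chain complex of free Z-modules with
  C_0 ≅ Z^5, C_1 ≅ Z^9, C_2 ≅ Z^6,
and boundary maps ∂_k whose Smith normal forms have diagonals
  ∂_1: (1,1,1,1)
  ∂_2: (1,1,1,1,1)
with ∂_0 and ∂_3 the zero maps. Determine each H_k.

H_0: b_0 = 5 − 0 − 4 = 1; torsion from ∂_1 factors > 1: none. So H_0 ≅ Z.
H_1: b_1 = 9 − 4 − 5 = 0; torsion from ∂_2 factors > 1: none. So H_1 ≅ 0.
H_2: b_2 = 6 − 5 − 0 = 1; torsion from ∂_3 factors > 1: none. So H_2 ≅ Z.

H_0 ≅ Z,  H_1 = 0,  H_2 ≅ Z.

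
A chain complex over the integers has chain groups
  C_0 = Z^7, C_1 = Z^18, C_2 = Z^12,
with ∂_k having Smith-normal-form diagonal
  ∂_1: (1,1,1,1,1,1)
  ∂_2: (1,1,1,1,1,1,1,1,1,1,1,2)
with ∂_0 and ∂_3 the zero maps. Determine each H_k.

H_0 ≅ Z,  H_1 ≅ Z/2,  H_2 = 0.

H_0: b_0 = 7 − 0 − 6 = 1; torsion from ∂_1 factors > 1: none. So H_0 ≅ Z.
H_1: b_1 = 18 − 6 − 12 = 0; torsion from ∂_2 factors > 1: [2]. So H_1 ≅ Z/2.
H_2: b_2 = 12 − 12 − 0 = 0; torsion from ∂_3 factors > 1: none. So H_2 ≅ 0.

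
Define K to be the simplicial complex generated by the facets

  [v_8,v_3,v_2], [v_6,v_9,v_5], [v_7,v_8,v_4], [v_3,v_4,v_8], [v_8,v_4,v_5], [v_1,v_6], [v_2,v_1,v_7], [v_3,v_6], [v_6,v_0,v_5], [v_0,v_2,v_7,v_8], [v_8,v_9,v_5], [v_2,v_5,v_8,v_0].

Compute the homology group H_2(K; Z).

Fix the vertex order v_0 < v_1 < v_2 < v_3 < v_4 < v_5 < v_6 < v_7 < v_8 < v_9 and write every simplex with vertices in increasing order. Then dim K = 3 and the simplices of K are:

  0-simplices (10): [v_0], [v_1], [v_2], [v_3], [v_4], [v_5], [v_6], [v_7], [v_8], [v_9]
  1-simplices (24): (24 of them)
  2-simplices (15): (15 of them)
  3-simplices (2): [v_0,v_2,v_5,v_8], [v_0,v_2,v_7,v_8]

giving chain groups C_0 ≅ Z^10, C_1 ≅ Z^24, C_2 ≅ Z^15, C_3 ≅ Z^2.

Boundary ∂_1: C_1 → C_0 maps an edge to its endpoints' difference, ∂[p,q] = q − p.
This gives a 10×24 integer matrix of rank 9; reducing to Smith normal form yields diagonal entries (1,1,1,1,1,1,1,1,1).

The boundary map ∂_2: C_2 → C_1 maps a triangle to the signed sum of its edges. For instance
  ∂[v_5,v_8,v_9] = [v_8,v_9] − [v_5,v_9] + [v_5,v_8],
  ∂[v_2,v_7,v_8] = [v_7,v_8] − [v_2,v_8] + [v_2,v_7].
This gives a 24×15 integer matrix of rank 13; reducing to Smith normal form yields diagonal entries (1,1,1,1,1,1,1,1,1,1,1,1,1).

∂_3: C_3 → C_2 sends each 3-simplex σ to the alternating sum Σ_i (−1)^i (σ with its i-th vertex removed). For instance
  ∂[v_0,v_2,v_7,v_8] = [v_2,v_7,v_8] − [v_0,v_7,v_8] + [v_0,v_2,v_8] − [v_0,v_2,v_7],
  ∂[v_0,v_2,v_5,v_8] = [v_2,v_5,v_8] − [v_0,v_5,v_8] + [v_0,v_2,v_8] − [v_0,v_2,v_5].
The resulting 15×2 matrix has rank 2, and its Smith normal form has invariant factors (1,1).

Reading off H_k = ker ∂_k / im ∂_{k+1}:

  H_2: rank ker ∂_2 − rank ∂_3 = (15 − 13) − 2 = 0, and the invariant factors of ∂_3 are all 1, so H_2 = 0.

H_2 = 0.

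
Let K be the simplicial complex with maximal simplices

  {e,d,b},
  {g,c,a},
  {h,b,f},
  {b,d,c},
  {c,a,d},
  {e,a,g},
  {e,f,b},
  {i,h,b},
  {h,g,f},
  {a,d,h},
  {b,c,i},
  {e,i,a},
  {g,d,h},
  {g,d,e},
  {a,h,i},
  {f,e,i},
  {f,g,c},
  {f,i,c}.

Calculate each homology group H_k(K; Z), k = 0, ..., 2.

K has 9 vertices, 27 edges, 18 triangles.
rank ∂_0 = 0, rank ∂_1 = 8 ⇒ b_0 = 9 − 0 − 8 = 1; all invariant factors of ∂_1 are 1 so no torsion. So H_0 = Z.
rank ∂_1 = 8, rank ∂_2 = 18 ⇒ b_1 = 27 − 8 − 18 = 1; ∂_2 has invariant factor(s) [2] giving torsion. So H_1 = Z ⊕ Z/2.
rank ∂_2 = 18, rank ∂_3 = 0 ⇒ b_2 = 18 − 18 − 0 = 0. So H_2 = 0.

H_0 = Z,  H_1 = Z ⊕ Z/2,  H_2 = 0.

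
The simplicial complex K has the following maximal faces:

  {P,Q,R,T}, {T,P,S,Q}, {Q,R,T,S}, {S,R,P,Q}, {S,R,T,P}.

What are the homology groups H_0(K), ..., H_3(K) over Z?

Order the vertices as P < Q < R < S < T. Listing each simplex with vertices in this order, K has dimension 3 with simplices:

  0-simplices (5): P, Q, R, S, T
  1-simplices (10): PQ, PR, PS, PT, QR, QS, QT, RS, RT, ST
  2-simplices (10): PQR, PQS, PQT, PRS, PRT, PST, QRS, QRT, QST, RST
  3-simplices (5): PQRS, PQRT, PQST, PRST, QRST

so the chain groups are C_0 ≅ Z^5, C_1 ≅ Z^10, C_2 ≅ Z^10, C_3 ≅ Z^5.

The boundary map ∂_1: C_1 → C_0 sends each edge [p,q] (with p < q) to q − p. For instance
  ∂QR = R − Q.
As a 5×10 matrix over Z this has rank 4, with invariant factors (1,1,1,1).

∂_2: C_2 → C_1 maps a triangle to the signed sum of its edges. For instance
  ∂PQT = QT − PT + PQ,
  ∂QRT = RT − QT + QR.
The 10×10 boundary matrix has rank 6 and Smith normal form diag(1,1,1,1,1,1).

Boundary ∂_3: C_3 → C_2 sends each 3-simplex σ to the alternating sum Σ_i (−1)^i (σ with its i-th vertex removed). For instance
  ∂PQRT = QRT − PRT + PQT − PQR,
  ∂PQRS = QRS − PRS + PQS − PQR.
This gives a 10×5 integer matrix of rank 4; reducing to Smith normal form yields diagonal entries (1,1,1,1).

Reading off H_k = ker ∂_k / im ∂_{k+1}:

  H_0: rank C_0 − rank ∂_1 = 5 − 4 = 1, and the invariant factors of ∂_1 are all 1, so H_0 ≅ Z.
  H_1: rank ker ∂_1 − rank ∂_2 = (10 − 4) − 6 = 0, and the invariant factors of ∂_2 are all 1, so H_1 ≅ 0.
  H_2: rank ker ∂_2 − rank ∂_3 = (10 − 6) − 4 = 0, and the invariant factors of ∂_3 are all 1, so H_2 ≅ 0.
  H_3: rank ker ∂_3 − rank ∂_4 = (5 − 4) − 0 = 1, and there is no ∂_4, so H_3 ≅ Z.

As a check, the Euler characteristic is 5 − 10 + 10 − 5 = 0, which agrees with 1 − 0 + 0 − 1 = 0.

H_0 ≅ Z,  H_1 = 0,  H_2 = 0,  H_3 ≅ Z.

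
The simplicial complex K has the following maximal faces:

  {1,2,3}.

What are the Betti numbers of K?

K has 3 vertices, 3 edges, 1 triangle.
rank ∂_0 = 0, rank ∂_1 = 2 ⇒ b_0 = 3 − 0 − 2 = 1; all invariant factors of ∂_1 are 1 so no torsion. So H_0 = Z.
rank ∂_1 = 2, rank ∂_2 = 1 ⇒ b_1 = 3 − 2 − 1 = 0; all invariant factors of ∂_2 are 1 so no torsion. So H_1 = 0.
rank ∂_2 = 1, rank ∂_3 = 0 ⇒ b_2 = 1 − 1 − 0 = 0. So H_2 = 0.

b_0 = 1, b_1 = 0, b_2 = 0.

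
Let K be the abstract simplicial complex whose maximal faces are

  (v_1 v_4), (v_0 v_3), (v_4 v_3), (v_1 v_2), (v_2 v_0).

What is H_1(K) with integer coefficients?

Order the vertices as v_0 < v_1 < v_2 < v_3 < v_4. Listing each simplex with vertices in this order, K has dimension 1 with simplices:

  0-simplices (5): [v_0], [v_1], [v_2], [v_3], [v_4]
  1-simplices (5): [v_0,v_2], [v_0,v_3], [v_1,v_2], [v_1,v_4], [v_3,v_4]

giving chain groups C_0 ≅ Z^5, C_1 ≅ Z^5.

The boundary map ∂_1: C_1 → C_0 sends each edge [p,q] (with p < q) to q − p. For instance
  ∂[v_1,v_4] = [v_4] − [v_1].
The 5×5 boundary matrix has rank 4 and Smith normal form diag(1,1,1,1).

From H_k ≅ ker(∂_k) / im(∂_{k+1}) we obtain:

  H_1: rank ker ∂_1 − rank ∂_2 = (5 − 4) − 0 = 1, and there is no ∂_2, so H_1 ≅ Z.

H_1 = Z.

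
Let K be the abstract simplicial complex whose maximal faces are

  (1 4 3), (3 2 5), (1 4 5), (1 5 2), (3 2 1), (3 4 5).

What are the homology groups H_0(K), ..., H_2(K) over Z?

H_0 ≅ Z,  H_1 = 0,  H_2 ≅ Z.

Order the vertices as 1 < 2 < 3 < 4 < 5. Listing each simplex with vertices in this order, K has dimension 2 with simplices:

  0-simplices (5): [1], [2], [3], [4], [5]
  1-simplices (9): [1,2], [1,3], [1,4], [1,5], [2,3], [2,5], [3,4], [3,5], [4,5]
  2-simplices (6): [1,2,3], [1,2,5], [1,3,4], [1,4,5], [2,3,5], [3,4,5]

Hence C_0 ≅ Z^5, C_1 ≅ Z^9, C_2 ≅ Z^6.

∂_1: C_1 → C_0 sends each edge [p,q] (with p < q) to q − p.
As a 5×9 matrix over Z this has rank 4, with invariant factors (1,1,1,1).

The boundary map ∂_2: C_2 → C_1 sends each 2-simplex [p,q,r] to [q,r] − [p,r] + [p,q]. For instance
  ∂[3,4,5] = [4,5] − [3,5] + [3,4],
  ∂[2,3,5] = [3,5] − [2,5] + [2,3].
This gives a 9×6 integer matrix of rank 5; reducing to Smith normal form yields diagonal entries (1,1,1,1,1).

Reading off H_k = ker ∂_k / im ∂_{k+1}:

  H_0: rank C_0 − rank ∂_1 = 5 − 4 = 1, and the invariant factors of ∂_1 are all 1, so H_0 ≅ Z.
  H_1: rank ker ∂_1 − rank ∂_2 = (9 − 4) − 5 = 0, and the invariant factors of ∂_2 are all 1, so H_1 ≅ 0.
  H_2: rank ker ∂_2 − rank ∂_3 = (6 − 5) − 0 = 1, and there is no ∂_3, so H_2 ≅ Z.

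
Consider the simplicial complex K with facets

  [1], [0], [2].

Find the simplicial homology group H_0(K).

H_0 = Z^3.

Take the total order 0 < 1 < 2 on the vertex set. Then K (dimension 0) consists of the simplices:

  0-simplices (3): [0], [1], [2]

giving chain groups C_0 ≅ Z^3.

Computing H_k = (kernel of ∂_k) / (image of ∂_{k+1}):

  H_0: rank C_0 − rank ∂_1 = 3 − 0 = 3, and there is no ∂_1, so H_0 ≅ Z^3.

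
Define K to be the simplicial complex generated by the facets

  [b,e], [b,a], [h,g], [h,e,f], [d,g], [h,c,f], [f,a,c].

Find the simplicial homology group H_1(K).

Fix the vertex order a < b < c < d < e < f < g < h and write every simplex with vertices in increasing order. Then dim K = 2 and the simplices of K are:

  0-simplices (8): a, b, c, d, e, f, g, h
  1-simplices (11): ab, ac, af, be, cf, ch, dg, ef, eh, fh, gh
  2-simplices (3): acf, cfh, efh

Hence C_0 ≅ Z^8, C_1 ≅ Z^11, C_2 ≅ Z^3.

Boundary ∂_1: C_1 → C_0 sends each edge [p,q] (with p < q) to q − p.
The resulting 8×11 matrix has rank 7, and its Smith normal form has invariant factors (1,1,1,1,1,1,1).

∂_2: C_2 → C_1 sends each 2-simplex [p,q,r] to [q,r] − [p,r] + [p,q]. For instance
  ∂acf = cf − af + ac,
  ∂cfh = fh − ch + cf.
As a 11×3 matrix over Z this has rank 3, with invariant factors (1,1,1).

Reading off H_k = ker ∂_k / im ∂_{k+1}:

  H_1: rank ker ∂_1 − rank ∂_2 = (11 − 7) − 3 = 1, and the invariant factors of ∂_2 are all 1, so H_1 = Z.

H_1 ≅ Z.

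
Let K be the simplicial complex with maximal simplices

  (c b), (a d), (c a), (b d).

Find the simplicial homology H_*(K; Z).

Fix the vertex order a < b < c < d and write every simplex with vertices in increasing order. Then dim K = 1 and the simplices of K are:

  0-simplices (4): a, b, c, d
  1-simplices (4): ac, ad, bc, bd

Hence C_0 ≅ Z^4, C_1 ≅ Z^4.

Boundary ∂_1: C_1 → C_0 sends each edge [p,q] (with p < q) to q − p. For instance
  ∂ac = c − a.
The resulting 4×4 matrix has rank 3, and its Smith normal form has invariant factors (1,1,1).

From H_k ≅ ker(∂_k) / im(∂_{k+1}) we obtain:

  H_0: rank C_0 − rank ∂_1 = 4 − 3 = 1, and the invariant factors of ∂_1 are all 1, so H_0 ≅ Z.
  H_1: rank ker ∂_1 − rank ∂_2 = (4 − 3) − 0 = 1, and there is no ∂_2, so H_1 ≅ Z.

As a check, the Euler characteristic is 4 − 4 = 0, which agrees with 1 − 1 = 0.
(K is a triangulation of the circle S^1.)

H_0 ≅ Z,  H_1 ≅ Z.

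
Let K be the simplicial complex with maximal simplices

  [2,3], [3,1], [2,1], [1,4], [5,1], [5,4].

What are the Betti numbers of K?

b_0 = 1, b_1 = 2.

Order the vertices as 1 < 2 < 3 < 4 < 5. Listing each simplex with vertices in this order, K has dimension 1 with simplices:

  0-simplices (5): [1], [2], [3], [4], [5]
  1-simplices (6): [1,2], [1,3], [1,4], [1,5], [2,3], [4,5]

giving chain groups C_0 ≅ Z^5, C_1 ≅ Z^6.

∂_1: C_1 → C_0 maps an edge to its endpoints' difference, ∂[p,q] = q − p. For instance
  ∂[1,2] = [2] − [1].
This gives a 5×6 integer matrix of rank 4; reducing to Smith normal form yields diagonal entries (1,1,1,1).

Now H_k = ker ∂_k / im ∂_{k+1}, so:

  H_0: rank C_0 − rank ∂_1 = 5 − 4 = 1, and the invariant factors of ∂_1 are all 1, so H_0 = Z.
  H_1: rank ker ∂_1 − rank ∂_2 = (6 − 4) − 0 = 2, and there is no ∂_2, so H_1 = Z^2.

(K is a triangulation of a wedge of 2 circles.)

Hence the Betti numbers are b_0 = 1, b_1 = 2.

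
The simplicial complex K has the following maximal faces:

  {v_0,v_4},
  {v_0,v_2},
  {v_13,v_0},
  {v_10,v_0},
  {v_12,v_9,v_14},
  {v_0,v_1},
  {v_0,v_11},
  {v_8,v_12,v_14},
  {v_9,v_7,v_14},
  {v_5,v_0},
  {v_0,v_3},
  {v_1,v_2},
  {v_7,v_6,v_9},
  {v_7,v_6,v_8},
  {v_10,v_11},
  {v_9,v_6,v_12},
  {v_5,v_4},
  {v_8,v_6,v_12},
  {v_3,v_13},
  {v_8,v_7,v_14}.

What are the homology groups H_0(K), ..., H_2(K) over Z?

H_0 = Z^2,  H_1 = Z^4,  H_2 = Z.

Fix the vertex order v_0 < v_1 < v_2 < v_3 < v_4 < v_5 < v_6 < v_7 < v_8 < v_9 < v_10 < v_11 < v_12 < v_13 < v_14 and write every simplex with vertices in increasing order. Then dim K = 2 and the simplices of K are:

  0-simplices (15): [v_0], [v_1], [v_2], [v_3], [v_4], [v_5], [v_6], [v_7], [v_8], [v_9], [v_10], [v_11], [v_12], [v_13], [v_14]
  1-simplices (24): (24 of them)
  2-simplices (8): [v_6,v_7,v_8], [v_6,v_7,v_9], [v_6,v_8,v_12], [v_6,v_9,v_12], [v_7,v_8,v_14], [v_7,v_9,v_14], [v_8,v_12,v_14], [v_9,v_12,v_14]

Hence C_0 ≅ Z^15, C_1 ≅ Z^24, C_2 ≅ Z^8.

Boundary ∂_1: C_1 → C_0 is given by ∂[p,q] = [q] − [p].
The resulting 15×24 matrix has rank 13, and its Smith normal form has invariant factors (1,1,1,1,1,1,1,1,1,1,1,1,1).

Boundary ∂_2: C_2 → C_1 acts by ∂[p,q,r] = [q,r] − [p,r] + [p,q]. For instance
  ∂[v_6,v_9,v_12] = [v_9,v_12] − [v_6,v_12] + [v_6,v_9],
  ∂[v_8,v_12,v_14] = [v_12,v_14] − [v_8,v_14] + [v_8,v_12].
This gives a 24×8 integer matrix of rank 7; reducing to Smith normal form yields diagonal entries (1,1,1,1,1,1,1).

From H_k ≅ ker(∂_k) / im(∂_{k+1}) we obtain:

  H_0: rank C_0 − rank ∂_1 = 15 − 13 = 2, and the invariant factors of ∂_1 are all 1, so H_0 ≅ Z^2.
  H_1: rank ker ∂_1 − rank ∂_2 = (24 − 13) − 7 = 4, and the invariant factors of ∂_2 are all 1, so H_1 ≅ Z^4.
  H_2: rank ker ∂_2 − rank ∂_3 = (8 − 7) − 0 = 1, and there is no ∂_3, so H_2 ≅ Z.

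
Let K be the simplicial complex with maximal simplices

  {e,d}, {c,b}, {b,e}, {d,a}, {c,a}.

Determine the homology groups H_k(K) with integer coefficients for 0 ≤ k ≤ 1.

Take the total order a < b < c < d < e on the vertex set. Then K (dimension 1) consists of the simplices:

  0-simplices (5): a, b, c, d, e
  1-simplices (5): ac, ad, bc, be, de

Hence C_0 ≅ Z^5, C_1 ≅ Z^5.

The boundary map ∂_1: C_1 → C_0 sends each edge [p,q] (with p < q) to q − p.
This gives a 5×5 integer matrix of rank 4; reducing to Smith normal form yields diagonal entries (1,1,1,1).

From H_k ≅ ker(∂_k) / im(∂_{k+1}) we obtain:

  H_0: rank C_0 − rank ∂_1 = 5 − 4 = 1, and the invariant factors of ∂_1 are all 1, so H_0 ≅ Z.
  H_1: rank ker ∂_1 − rank ∂_2 = (5 − 4) − 0 = 1, and there is no ∂_2, so H_1 ≅ Z.

As a check, the Euler characteristic is 5 − 5 = 0, which agrees with 1 − 1 = 0.
(K is a triangulation of the circle S^1.)

H_0 = Z,  H_1 = Z.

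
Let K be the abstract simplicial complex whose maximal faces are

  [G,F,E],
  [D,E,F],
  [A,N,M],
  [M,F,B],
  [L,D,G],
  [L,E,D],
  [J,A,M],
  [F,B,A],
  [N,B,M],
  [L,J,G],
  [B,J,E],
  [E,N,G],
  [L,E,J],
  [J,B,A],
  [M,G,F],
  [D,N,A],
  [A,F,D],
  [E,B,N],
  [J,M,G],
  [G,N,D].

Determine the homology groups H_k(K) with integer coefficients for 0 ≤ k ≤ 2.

Order the vertices as A < B < D < E < F < G < J < L < M < N. Listing each simplex with vertices in this order, K has dimension 2 with simplices:

  0-simplices (10): A, B, D, E, F, G, J, L, M, N
  1-simplices (30): AB, AD, AF, AJ, AM, AN, BE, BF, BJ, BM, BN, DE, DF, DG, DL, DN, EF, EG, EJ, EL, EN, FG, FM, GJ, GL, GM, GN, JL, JM, MN
  2-simplices (20): ABF, ABJ, ADF, ADN, AJM, AMN, BEJ, BEN, BFM, BMN, DEF, DEL, DGL, DGN, EFG, EGN, EJL, FGM, GJL, GJM

so the chain groups are C_0 ≅ Z^10, C_1 ≅ Z^30, C_2 ≅ Z^20.

∂_1: C_1 → C_0 sends each edge [p,q] (with p < q) to q − p. For instance
  ∂DG = G − D.
The 10×30 boundary matrix has rank 9 and Smith normal form diag(1,1,1,1,1,1,1,1,1).

∂_2: C_2 → C_1 maps a triangle to the signed sum of its edges. For instance
  ∂GJL = JL − GL + GJ,
  ∂BEN = EN − BN + BE.
This gives a 30×20 integer matrix of rank 20; reducing to Smith normal form yields diagonal entries (1,1,1,1,1,1,1,1,1,1,1,1,1,1,1,1,1,1,1,2).

Now H_k = ker ∂_k / im ∂_{k+1}, so:

  H_0: rank C_0 − rank ∂_1 = 10 − 9 = 1, and the invariant factors of ∂_1 are all 1, so H_0 ≅ Z.
  H_1: rank ker ∂_1 − rank ∂_2 = (30 − 9) − 20 = 1, and ∂_2 has invariant factor 2 > 1, so H_1 ≅ Z × Z/2.
  H_2: rank ker ∂_2 − rank ∂_3 = (20 − 20) − 0 = 0, and there is no ∂_3, so H_2 ≅ 0.

As a check, the Euler characteristic is 10 − 30 + 20 = 0, which agrees with 1 − 1 + 0 = 0.

H_0 = Z,  H_1 = Z × Z/2,  H_2 = 0.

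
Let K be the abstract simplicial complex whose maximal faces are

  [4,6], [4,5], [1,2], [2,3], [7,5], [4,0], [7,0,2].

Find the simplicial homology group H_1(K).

Fix the vertex order 0 < 1 < 2 < 3 < 4 < 5 < 6 < 7 and write every simplex with vertices in increasing order. Then dim K = 2 and the simplices of K are:

  0-simplices (8): [0], [1], [2], [3], [4], [5], [6], [7]
  1-simplices (9): [0,2], [0,4], [0,7], [1,2], [2,3], [2,7], [4,5], [4,6], [5,7]
  2-simplices (1): [0,2,7]

Hence C_0 ≅ Z^8, C_1 ≅ Z^9, C_2 ≅ Z^1.

∂_1: C_1 → C_0 is given by ∂[p,q] = [q] − [p]. For instance
  ∂[4,6] = [6] − [4].
The 8×9 boundary matrix has rank 7 and Smith normal form diag(1,1,1,1,1,1,1).

The boundary map ∂_2: C_2 → C_1 maps a triangle to the signed sum of its edges. For instance
  ∂[0,2,7] = [2,7] − [0,7] + [0,2].
This gives a 9×1 integer matrix of rank 1; reducing to Smith normal form yields diagonal entries (1).

From H_k ≅ ker(∂_k) / im(∂_{k+1}) we obtain:

  H_1: rank ker ∂_1 − rank ∂_2 = (9 − 7) − 1 = 1, and the invariant factors of ∂_2 are all 1, so H_1 ≅ Z.

H_1 ≅ Z.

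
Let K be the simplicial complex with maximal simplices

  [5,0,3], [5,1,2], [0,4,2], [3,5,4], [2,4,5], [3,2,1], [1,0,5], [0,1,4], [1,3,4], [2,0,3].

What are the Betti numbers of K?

Fix the vertex order 0 < 1 < 2 < 3 < 4 < 5 and write every simplex with vertices in increasing order. Then dim K = 2 and the simplices of K are:

  0-simplices (6): [0], [1], [2], [3], [4], [5]
  1-simplices (15): [0,1], [0,2], [0,3], [0,4], [0,5], [1,2], [1,3], [1,4], [1,5], [2,3], [2,4], [2,5], [3,4], [3,5], [4,5]
  2-simplices (10): [0,1,4], [0,1,5], [0,2,3], [0,2,4], [0,3,5], [1,2,3], [1,2,5], [1,3,4], [2,4,5], [3,4,5]

giving chain groups C_0 ≅ Z^6, C_1 ≅ Z^15, C_2 ≅ Z^10.

Boundary ∂_1: C_1 → C_0 is given by ∂[p,q] = [q] − [p].
As a 6×15 matrix over Z this has rank 5, with invariant factors (1,1,1,1,1).

The boundary map ∂_2: C_2 → C_1 acts by ∂[p,q,r] = [q,r] − [p,r] + [p,q]. For instance
  ∂[0,1,4] = [1,4] − [0,4] + [0,1],
  ∂[0,2,4] = [2,4] − [0,4] + [0,2].
This gives a 15×10 integer matrix of rank 10; reducing to Smith normal form yields diagonal entries (1,1,1,1,1,1,1,1,1,2).

Computing H_k = (kernel of ∂_k) / (image of ∂_{k+1}):

  H_0: rank C_0 − rank ∂_1 = 6 − 5 = 1, and the invariant factors of ∂_1 are all 1, so H_0 ≅ Z.
  H_1: rank ker ∂_1 − rank ∂_2 = (15 − 5) − 10 = 0, and ∂_2 has invariant factor 2 > 1, so H_1 ≅ Z/2.
  H_2: rank ker ∂_2 − rank ∂_3 = (10 − 10) − 0 = 0, and there is no ∂_3, so H_2 ≅ 0.

Hence the Betti numbers are b_0 = 1, b_1 = 0, b_2 = 0.

b_0 = 1, b_1 = 0, b_2 = 0.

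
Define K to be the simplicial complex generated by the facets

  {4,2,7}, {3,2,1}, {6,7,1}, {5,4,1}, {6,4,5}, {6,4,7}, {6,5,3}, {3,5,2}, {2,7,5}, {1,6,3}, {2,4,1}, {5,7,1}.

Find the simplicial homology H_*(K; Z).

We work with the vertex ordering 1 < 2 < 3 < 4 < 5 < 6 < 7. The simplices of K, each written with vertices in increasing order, are:

  0-simplices (7): [1], [2], [3], [4], [5], [6], [7]
  1-simplices (18): [1,2], [1,3], [1,4], [1,5], [1,6], [1,7], [2,3], [2,4], [2,5], [2,7], [3,5], [3,6], [4,5], [4,6], [4,7], [5,6], [5,7], [6,7]
  2-simplices (12): [1,2,3], [1,2,4], [1,3,6], [1,4,5], [1,5,7], [1,6,7], [2,3,5], [2,4,7], [2,5,7], [3,5,6], [4,5,6], [4,6,7]

giving chain groups C_0 ≅ Z^7, C_1 ≅ Z^18, C_2 ≅ Z^12.

∂_1: C_1 → C_0 maps an edge to its endpoints' difference, ∂[p,q] = q − p.
The resulting 7×18 matrix has rank 6, and its Smith normal form has invariant factors (1,1,1,1,1,1).

The boundary map ∂_2: C_2 → C_1 sends each 2-simplex [p,q,r] to [q,r] − [p,r] + [p,q]. For instance
  ∂[4,6,7] = [6,7] − [4,7] + [4,6],
  ∂[1,5,7] = [5,7] − [1,7] + [1,5].
This gives a 18×12 integer matrix of rank 12; reducing to Smith normal form yields diagonal entries (1,1,1,1,1,1,1,1,1,1,1,2).

From H_k ≅ ker(∂_k) / im(∂_{k+1}) we obtain:

  H_0: rank C_0 − rank ∂_1 = 7 − 6 = 1, and the invariant factors of ∂_1 are all 1, so H_0 = Z.
  H_1: rank ker ∂_1 − rank ∂_2 = (18 − 6) − 12 = 0, and ∂_2 has invariant factor 2 > 1, so H_1 = Z_2.
  H_2: rank ker ∂_2 − rank ∂_3 = (12 − 12) − 0 = 0, and there is no ∂_3, so H_2 = 0.

(K is a triangulation of the real projective plane RP^2.)

H_0 = Z,  H_1 = Z_2,  H_2 = 0.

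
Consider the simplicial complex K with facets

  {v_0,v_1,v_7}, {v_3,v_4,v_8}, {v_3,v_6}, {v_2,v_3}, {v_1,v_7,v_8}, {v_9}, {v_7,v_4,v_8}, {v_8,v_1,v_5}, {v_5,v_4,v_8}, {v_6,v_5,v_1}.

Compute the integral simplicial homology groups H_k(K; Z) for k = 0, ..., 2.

H_0 ≅ Z^2,  H_1 ≅ Z,  H_2 = 0.

Order the vertices as v_0 < v_1 < v_2 < v_3 < v_4 < v_5 < v_6 < v_7 < v_8 < v_9. Listing each simplex with vertices in this order, K has dimension 2 with simplices:

  0-simplices (10): [v_0], [v_1], [v_2], [v_3], [v_4], [v_5], [v_6], [v_7], [v_8], [v_9]
  1-simplices (16): (16 of them)
  2-simplices (7): [v_0,v_1,v_7], [v_1,v_5,v_6], [v_1,v_5,v_8], [v_1,v_7,v_8], [v_3,v_4,v_8], [v_4,v_5,v_8], [v_4,v_7,v_8]

Hence C_0 ≅ Z^10, C_1 ≅ Z^16, C_2 ≅ Z^7.

∂_1: C_1 → C_0 is given by ∂[p,q] = [q] − [p].
The resulting 10×16 matrix has rank 8, and its Smith normal form has invariant factors (1,1,1,1,1,1,1,1).

∂_2: C_2 → C_1 maps a triangle to the signed sum of its edges. For instance
  ∂[v_1,v_5,v_8] = [v_5,v_8] − [v_1,v_8] + [v_1,v_5],
  ∂[v_0,v_1,v_7] = [v_1,v_7] − [v_0,v_7] + [v_0,v_1].
As a 16×7 matrix over Z this has rank 7, with invariant factors (1,1,1,1,1,1,1).

Computing H_k = (kernel of ∂_k) / (image of ∂_{k+1}):

  H_0: rank C_0 − rank ∂_1 = 10 − 8 = 2, and the invariant factors of ∂_1 are all 1, so H_0 ≅ Z^2.
  H_1: rank ker ∂_1 − rank ∂_2 = (16 − 8) − 7 = 1, and the invariant factors of ∂_2 are all 1, so H_1 ≅ Z.
  H_2: rank ker ∂_2 − rank ∂_3 = (7 − 7) − 0 = 0, and there is no ∂_3, so H_2 ≅ 0.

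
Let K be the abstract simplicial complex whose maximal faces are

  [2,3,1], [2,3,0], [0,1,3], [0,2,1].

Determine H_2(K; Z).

H_2 ≅ Z.

Order the vertices as 0 < 1 < 2 < 3. Listing each simplex with vertices in this order, K has dimension 2 with simplices:

  0-simplices (4): [0], [1], [2], [3]
  1-simplices (6): [0,1], [0,2], [0,3], [1,2], [1,3], [2,3]
  2-simplices (4): [0,1,2], [0,1,3], [0,2,3], [1,2,3]

giving chain groups C_0 ≅ Z^4, C_1 ≅ Z^6, C_2 ≅ Z^4.

Boundary ∂_1: C_1 → C_0 sends each edge [p,q] (with p < q) to q − p.
As a 4×6 matrix over Z this has rank 3, with invariant factors (1,1,1).

∂_2: C_2 → C_1 maps a triangle to the signed sum of its edges. For instance
  ∂[0,1,3] = [1,3] − [0,3] + [0,1],
  ∂[0,1,2] = [1,2] − [0,2] + [0,1].
The 6×4 boundary matrix has rank 3 and Smith normal form diag(1,1,1).

From H_k ≅ ker(∂_k) / im(∂_{k+1}) we obtain:

  H_2: rank ker ∂_2 − rank ∂_3 = (4 − 3) − 0 = 1, and there is no ∂_3, so H_2 = Z.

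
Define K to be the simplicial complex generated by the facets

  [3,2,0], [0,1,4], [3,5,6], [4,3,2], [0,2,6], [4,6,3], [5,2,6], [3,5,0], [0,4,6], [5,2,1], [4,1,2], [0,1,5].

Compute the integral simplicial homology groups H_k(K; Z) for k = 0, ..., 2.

H_0 ≅ Z,  H_1 ≅ Z/2,  H_2 = 0.

We work with the vertex ordering 0 < 1 < 2 < 3 < 4 < 5 < 6. The simplices of K, each written with vertices in increasing order, are:

  0-simplices (7): [0], [1], [2], [3], [4], [5], [6]
  1-simplices (18): [0,1], [0,2], [0,3], [0,4], [0,5], [0,6], [1,2], [1,4], [1,5], [2,3], [2,4], [2,5], [2,6], [3,4], [3,5], [3,6], [4,6], [5,6]
  2-simplices (12): [0,1,4], [0,1,5], [0,2,3], [0,2,6], [0,3,5], [0,4,6], [1,2,4], [1,2,5], [2,3,4], [2,5,6], [3,4,6], [3,5,6]

so the chain groups are C_0 ≅ Z^7, C_1 ≅ Z^18, C_2 ≅ Z^12.

The boundary map ∂_1: C_1 → C_0 maps an edge to its endpoints' difference, ∂[p,q] = q − p. For instance
  ∂[0,2] = [2] − [0].
The 7×18 boundary matrix has rank 6 and Smith normal form diag(1,1,1,1,1,1).

∂_2: C_2 → C_1 maps a triangle to the signed sum of its edges. For instance
  ∂[3,4,6] = [4,6] − [3,6] + [3,4],
  ∂[3,5,6] = [5,6] − [3,6] + [3,5].
As a 18×12 matrix over Z this has rank 12, with invariant factors (1,1,1,1,1,1,1,1,1,1,1,2).

From H_k ≅ ker(∂_k) / im(∂_{k+1}) we obtain:

  H_0: rank C_0 − rank ∂_1 = 7 − 6 = 1, and the invariant factors of ∂_1 are all 1, so H_0 = Z.
  H_1: rank ker ∂_1 − rank ∂_2 = (18 − 6) − 12 = 0, and ∂_2 has invariant factor 2 > 1, so H_1 = Z/2.
  H_2: rank ker ∂_2 − rank ∂_3 = (12 − 12) − 0 = 0, and there is no ∂_3, so H_2 = 0.

(K is a triangulation of the real projective plane RP^2.)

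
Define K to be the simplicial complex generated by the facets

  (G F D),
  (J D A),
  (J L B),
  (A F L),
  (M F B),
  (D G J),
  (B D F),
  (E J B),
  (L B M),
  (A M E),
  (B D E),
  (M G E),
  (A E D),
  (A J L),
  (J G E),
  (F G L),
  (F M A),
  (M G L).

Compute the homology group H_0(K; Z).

Order the vertices as A < B < D < E < F < G < J < L < M. Listing each simplex with vertices in this order, K has dimension 2 with simplices:

  0-simplices (9): A, B, D, E, F, G, J, L, M
  1-simplices (27): AD, AE, AF, AJ, AL, AM, BD, BE, BF, BJ, BL, BM, DE, DF, DG, DJ, EG, EJ, EM, FG, FL, FM, GJ, GL, GM, JL, LM
  2-simplices (18): ADE, ADJ, AEM, AFL, AFM, AJL, BDE, BDF, BEJ, BFM, BJL, BLM, DFG, DGJ, EGJ, EGM, FGL, GLM

Hence C_0 ≅ Z^9, C_1 ≅ Z^27, C_2 ≅ Z^18.

∂_1: C_1 → C_0 maps an edge to its endpoints' difference, ∂[p,q] = q − p. For instance
  ∂FL = L − F.
The resulting 9×27 matrix has rank 8, and its Smith normal form has invariant factors (1,1,1,1,1,1,1,1).

The boundary map ∂_2: C_2 → C_1 sends each 2-simplex [p,q,r] to [q,r] − [p,r] + [p,q]. For instance
  ∂ADE = DE − AE + AD,
  ∂DGJ = GJ − DJ + DG.
The 27×18 boundary matrix has rank 18 and Smith normal form diag(1,1,1,1,1,1,1,1,1,1,1,1,1,1,1,1,1,2).

From H_k ≅ ker(∂_k) / im(∂_{k+1}) we obtain:

  H_0: rank C_0 − rank ∂_1 = 9 − 8 = 1, and the invariant factors of ∂_1 are all 1, so H_0 = Z.

H_0 ≅ Z.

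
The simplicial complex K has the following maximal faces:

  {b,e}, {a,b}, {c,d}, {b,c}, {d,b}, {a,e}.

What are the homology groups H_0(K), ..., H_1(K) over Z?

H_0 = Z,  H_1 = Z^2.

We work with the vertex ordering a < b < c < d < e. The simplices of K, each written with vertices in increasing order, are:

  0-simplices (5): a, b, c, d, e
  1-simplices (6): ab, ae, bc, bd, be, cd

Hence C_0 ≅ Z^5, C_1 ≅ Z^6.

Boundary ∂_1: C_1 → C_0 sends each edge [p,q] (with p < q) to q − p.
This gives a 5×6 integer matrix of rank 4; reducing to Smith normal form yields diagonal entries (1,1,1,1).

Computing H_k = (kernel of ∂_k) / (image of ∂_{k+1}):

  H_0: rank C_0 − rank ∂_1 = 5 − 4 = 1, and the invariant factors of ∂_1 are all 1, so H_0 ≅ Z.
  H_1: rank ker ∂_1 − rank ∂_2 = (6 − 4) − 0 = 2, and there is no ∂_2, so H_1 ≅ Z^2.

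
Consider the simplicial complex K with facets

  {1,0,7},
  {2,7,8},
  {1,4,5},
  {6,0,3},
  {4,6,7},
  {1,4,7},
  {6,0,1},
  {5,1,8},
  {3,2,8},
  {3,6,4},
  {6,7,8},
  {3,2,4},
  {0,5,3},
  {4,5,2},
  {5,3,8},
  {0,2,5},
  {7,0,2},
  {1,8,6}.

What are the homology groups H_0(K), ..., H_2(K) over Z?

We work with the vertex ordering 0 < 1 < 2 < 3 < 4 < 5 < 6 < 7 < 8. The simplices of K, each written with vertices in increasing order, are:

  0-simplices (9): [0], [1], [2], [3], [4], [5], [6], [7], [8]
  1-simplices (27): (27 of them)
  2-simplices (18): [0,1,6], [0,1,7], [0,2,5], [0,2,7], [0,3,5], [0,3,6], [1,4,5], [1,4,7], [1,5,8], [1,6,8], [2,3,4], [2,3,8], [2,4,5], [2,7,8], [3,4,6], [3,5,8], [4,6,7], [6,7,8]

so the chain groups are C_0 ≅ Z^9, C_1 ≅ Z^27, C_2 ≅ Z^18.

∂_1: C_1 → C_0 sends each edge [p,q] (with p < q) to q − p.
This gives a 9×27 integer matrix of rank 8; reducing to Smith normal form yields diagonal entries (1,1,1,1,1,1,1,1).

∂_2: C_2 → C_1 maps a triangle to the signed sum of its edges. For instance
  ∂[0,1,7] = [1,7] − [0,7] + [0,1],
  ∂[3,5,8] = [5,8] − [3,8] + [3,5].
The resulting 27×18 matrix has rank 18, and its Smith normal form has invariant factors (1,1,1,1,1,1,1,1,1,1,1,1,1,1,1,1,1,2).

Now H_k = ker ∂_k / im ∂_{k+1}, so:

  H_0: rank C_0 − rank ∂_1 = 9 − 8 = 1, and the invariant factors of ∂_1 are all 1, so H_0 ≅ Z.
  H_1: rank ker ∂_1 − rank ∂_2 = (27 − 8) − 18 = 1, and ∂_2 has invariant factor 2 > 1, so H_1 ≅ Z ⊕ Z_2.
  H_2: rank ker ∂_2 − rank ∂_3 = (18 − 18) − 0 = 0, and there is no ∂_3, so H_2 ≅ 0.

H_0 = Z,  H_1 = Z ⊕ Z_2,  H_2 = 0.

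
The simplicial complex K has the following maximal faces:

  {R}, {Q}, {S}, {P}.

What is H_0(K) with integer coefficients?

We work with the vertex ordering P < Q < R < S. The simplices of K, each written with vertices in increasing order, are:

  0-simplices (4): P, Q, R, S

Hence C_0 ≅ Z^4.

From H_k ≅ ker(∂_k) / im(∂_{k+1}) we obtain:

  H_0: rank C_0 − rank ∂_1 = 4 − 0 = 4, and there is no ∂_1, so H_0 ≅ Z^4.

H_0 ≅ Z^4.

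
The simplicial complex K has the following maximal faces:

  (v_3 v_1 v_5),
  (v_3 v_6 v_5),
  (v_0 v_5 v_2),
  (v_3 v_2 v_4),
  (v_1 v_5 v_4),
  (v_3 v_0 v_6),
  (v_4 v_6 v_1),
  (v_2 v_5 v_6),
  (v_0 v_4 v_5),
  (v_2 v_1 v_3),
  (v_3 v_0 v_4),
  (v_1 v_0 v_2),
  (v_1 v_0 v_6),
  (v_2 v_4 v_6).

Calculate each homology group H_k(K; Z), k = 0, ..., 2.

Order the vertices as v_0 < v_1 < v_2 < v_3 < v_4 < v_5 < v_6. Listing each simplex with vertices in this order, K has dimension 2 with simplices:

  0-simplices (7): [v_0], [v_1], [v_2], [v_3], [v_4], [v_5], [v_6]
  1-simplices (21): (21 of them)
  2-simplices (14): (14 of them)

Hence C_0 ≅ Z^7, C_1 ≅ Z^21, C_2 ≅ Z^14.

Boundary ∂_1: C_1 → C_0 sends each edge [p,q] (with p < q) to q − p. For instance
  ∂[v_1,v_2] = [v_2] − [v_1].
The resulting 7×21 matrix has rank 6, and its Smith normal form has invariant factors (1,1,1,1,1,1).

The boundary map ∂_2: C_2 → C_1 sends each 2-simplex [p,q,r] to [q,r] − [p,r] + [p,q]. For instance
  ∂[v_1,v_2,v_3] = [v_2,v_3] − [v_1,v_3] + [v_1,v_2],
  ∂[v_2,v_5,v_6] = [v_5,v_6] − [v_2,v_6] + [v_2,v_5].
The resulting 21×14 matrix has rank 13, and its Smith normal form has invariant factors (1,1,1,1,1,1,1,1,1,1,1,1,1).

Now H_k = ker ∂_k / im ∂_{k+1}, so:

  H_0: rank C_0 − rank ∂_1 = 7 − 6 = 1, and the invariant factors of ∂_1 are all 1, so H_0 = Z.
  H_1: rank ker ∂_1 − rank ∂_2 = (21 − 6) − 13 = 2, and the invariant factors of ∂_2 are all 1, so H_1 = Z^2.
  H_2: rank ker ∂_2 − rank ∂_3 = (14 − 13) − 0 = 1, and there is no ∂_3, so H_2 = Z.

(K is a triangulation of the torus T^2.)

H_0 = Z,  H_1 = Z^2,  H_2 = Z.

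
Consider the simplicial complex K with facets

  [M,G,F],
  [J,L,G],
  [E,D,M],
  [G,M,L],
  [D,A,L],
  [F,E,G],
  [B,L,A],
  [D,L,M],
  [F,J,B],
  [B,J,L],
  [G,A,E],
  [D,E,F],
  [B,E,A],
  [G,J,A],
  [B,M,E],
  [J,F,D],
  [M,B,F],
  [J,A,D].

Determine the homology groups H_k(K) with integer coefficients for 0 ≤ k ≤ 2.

Fix the vertex order A < B < D < E < F < G < J < L < M and write every simplex with vertices in increasing order. Then dim K = 2 and the simplices of K are:

  0-simplices (9): A, B, D, E, F, G, J, L, M
  1-simplices (27): AB, AD, AE, AG, AJ, AL, BE, BF, BJ, BL, BM, DE, DF, DJ, DL, DM, EF, EG, EM, FG, FJ, FM, GJ, GL, GM, JL, LM
  2-simplices (18): ABE, ABL, ADJ, ADL, AEG, AGJ, BEM, BFJ, BFM, BJL, DEF, DEM, DFJ, DLM, EFG, FGM, GJL, GLM

so the chain groups are C_0 ≅ Z^9, C_1 ≅ Z^27, C_2 ≅ Z^18.

Boundary ∂_1: C_1 → C_0 sends each edge [p,q] (with p < q) to q − p. For instance
  ∂BF = F − B.
The 9×27 boundary matrix has rank 8 and Smith normal form diag(1,1,1,1,1,1,1,1).

The boundary map ∂_2: C_2 → C_1 sends each 2-simplex [p,q,r] to [q,r] − [p,r] + [p,q]. For instance
  ∂EFG = FG − EG + EF,
  ∂DEM = EM − DM + DE.
The 27×18 boundary matrix has rank 18 and Smith normal form diag(1,1,1,1,1,1,1,1,1,1,1,1,1,1,1,1,1,2).

Now H_k = ker ∂_k / im ∂_{k+1}, so:

  H_0: rank C_0 − rank ∂_1 = 9 − 8 = 1, and the invariant factors of ∂_1 are all 1, so H_0 = Z.
  H_1: rank ker ∂_1 − rank ∂_2 = (27 − 8) − 18 = 1, and ∂_2 has invariant factor 2 > 1, so H_1 = Z ⊕ Z/2.
  H_2: rank ker ∂_2 − rank ∂_3 = (18 − 18) − 0 = 0, and there is no ∂_3, so H_2 = 0.

H_0 = Z,  H_1 = Z ⊕ Z/2,  H_2 = 0.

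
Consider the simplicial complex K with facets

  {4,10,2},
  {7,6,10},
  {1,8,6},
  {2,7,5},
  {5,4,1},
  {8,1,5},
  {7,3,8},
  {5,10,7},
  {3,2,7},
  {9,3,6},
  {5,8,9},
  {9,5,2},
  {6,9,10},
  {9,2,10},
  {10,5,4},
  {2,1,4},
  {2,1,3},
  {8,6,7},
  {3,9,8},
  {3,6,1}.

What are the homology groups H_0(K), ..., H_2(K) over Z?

Fix the vertex order 1 < 2 < 3 < 4 < 5 < 6 < 7 < 8 < 9 < 10 and write every simplex with vertices in increasing order. Then dim K = 2 and the simplices of K are:

  0-simplices (10): [1], [2], [3], [4], [5], [6], [7], [8], [9], [10]
  1-simplices (30): (30 of them)
  2-simplices (20): (20 of them)

Hence C_0 ≅ Z^10, C_1 ≅ Z^30, C_2 ≅ Z^20.

Boundary ∂_1: C_1 → C_0 is given by ∂[p,q] = [q] − [p].
This gives a 10×30 integer matrix of rank 9; reducing to Smith normal form yields diagonal entries (1,1,1,1,1,1,1,1,1).

∂_2: C_2 → C_1 maps a triangle to the signed sum of its edges. For instance
  ∂[6,7,10] = [7,10] − [6,10] + [6,7],
  ∂[1,2,4] = [2,4] − [1,4] + [1,2].
As a 30×20 matrix over Z this has rank 20, with invariant factors (1,1,1,1,1,1,1,1,1,1,1,1,1,1,1,1,1,1,1,2).

Now H_k = ker ∂_k / im ∂_{k+1}, so:

  H_0: rank C_0 − rank ∂_1 = 10 − 9 = 1, and the invariant factors of ∂_1 are all 1, so H_0 = Z.
  H_1: rank ker ∂_1 − rank ∂_2 = (30 − 9) − 20 = 1, and ∂_2 has invariant factor 2 > 1, so H_1 = Z ⊕ Z/2Z.
  H_2: rank ker ∂_2 − rank ∂_3 = (20 − 20) − 0 = 0, and there is no ∂_3, so H_2 = 0.

(K is a triangulation of the Klein bottle.)

H_0 ≅ Z,  H_1 ≅ Z ⊕ Z/2Z,  H_2 = 0.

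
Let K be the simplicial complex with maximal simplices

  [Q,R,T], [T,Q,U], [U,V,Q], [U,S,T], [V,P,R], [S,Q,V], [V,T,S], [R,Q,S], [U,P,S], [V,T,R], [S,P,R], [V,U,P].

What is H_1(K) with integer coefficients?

We work with the vertex ordering P < Q < R < S < T < U < V. The simplices of K, each written with vertices in increasing order, are:

  0-simplices (7): P, Q, R, S, T, U, V
  1-simplices (18): PR, PS, PU, PV, QR, QS, QT, QU, QV, RS, RT, RV, ST, SU, SV, TU, TV, UV
  2-simplices (12): PRS, PRV, PSU, PUV, QRS, QRT, QSV, QTU, QUV, RTV, STU, STV

giving chain groups C_0 ≅ Z^7, C_1 ≅ Z^18, C_2 ≅ Z^12.

The boundary map ∂_1: C_1 → C_0 maps an edge to its endpoints' difference, ∂[p,q] = q − p.
As a 7×18 matrix over Z this has rank 6, with invariant factors (1,1,1,1,1,1).

The boundary map ∂_2: C_2 → C_1 maps a triangle to the signed sum of its edges. For instance
  ∂RTV = TV − RV + RT,
  ∂QRT = RT − QT + QR.
This gives a 18×12 integer matrix of rank 12; reducing to Smith normal form yields diagonal entries (1,1,1,1,1,1,1,1,1,1,1,2).

Reading off H_k = ker ∂_k / im ∂_{k+1}:

  H_1: rank ker ∂_1 − rank ∂_2 = (18 − 6) − 12 = 0, and ∂_2 has invariant factor 2 > 1, so H_1 ≅ Z_2.

H_1 ≅ Z_2.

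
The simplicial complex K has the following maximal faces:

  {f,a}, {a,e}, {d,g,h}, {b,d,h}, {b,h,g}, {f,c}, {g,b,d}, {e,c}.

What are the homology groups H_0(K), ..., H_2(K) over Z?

Take the total order a < b < c < d < e < f < g < h on the vertex set. Then K (dimension 2) consists of the simplices:

  0-simplices (8): a, b, c, d, e, f, g, h
  1-simplices (10): ae, af, bd, bg, bh, ce, cf, dg, dh, gh
  2-simplices (4): bdg, bdh, bgh, dgh

giving chain groups C_0 ≅ Z^8, C_1 ≅ Z^10, C_2 ≅ Z^4.

∂_1: C_1 → C_0 is given by ∂[p,q] = [q] − [p]. For instance
  ∂cf = f − c.
This gives a 8×10 integer matrix of rank 6; reducing to Smith normal form yields diagonal entries (1,1,1,1,1,1).

∂_2: C_2 → C_1 acts by ∂[p,q,r] = [q,r] − [p,r] + [p,q]. For instance
  ∂bdg = dg − bg + bd,
  ∂dgh = gh − dh + dg.
As a 10×4 matrix over Z this has rank 3, with invariant factors (1,1,1).

Computing H_k = (kernel of ∂_k) / (image of ∂_{k+1}):

  H_0: rank C_0 − rank ∂_1 = 8 − 6 = 2, and the invariant factors of ∂_1 are all 1, so H_0 = Z^2.
  H_1: rank ker ∂_1 − rank ∂_2 = (10 − 6) − 3 = 1, and the invariant factors of ∂_2 are all 1, so H_1 = Z.
  H_2: rank ker ∂_2 − rank ∂_3 = (4 − 3) − 0 = 1, and there is no ∂_3, so H_2 = Z.

(K is a triangulation of the disjoint union of the 2-sphere S^2 and the circle S^1.)

H_0 = Z^2,  H_1 = Z,  H_2 = Z.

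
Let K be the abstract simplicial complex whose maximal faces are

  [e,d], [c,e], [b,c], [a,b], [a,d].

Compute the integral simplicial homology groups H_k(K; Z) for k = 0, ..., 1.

H_0 = Z,  H_1 = Z.

K has 5 vertices, 5 edges.
rank ∂_0 = 0, rank ∂_1 = 4 ⇒ b_0 = 5 − 0 − 4 = 1; all invariant factors of ∂_1 are 1 so no torsion. So H_0 ≅ Z.
rank ∂_1 = 4, rank ∂_2 = 0 ⇒ b_1 = 5 − 4 − 0 = 1. So H_1 ≅ Z.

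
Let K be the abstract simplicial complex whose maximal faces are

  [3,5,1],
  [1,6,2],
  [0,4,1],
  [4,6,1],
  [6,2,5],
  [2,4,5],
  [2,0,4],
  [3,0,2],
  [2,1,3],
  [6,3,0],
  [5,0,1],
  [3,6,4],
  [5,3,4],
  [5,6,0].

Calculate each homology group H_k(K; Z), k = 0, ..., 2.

H_0 = Z,  H_1 = Z^2,  H_2 = Z.

Order the vertices as 0 < 1 < 2 < 3 < 4 < 5 < 6. Listing each simplex with vertices in this order, K has dimension 2 with simplices:

  0-simplices (7): [0], [1], [2], [3], [4], [5], [6]
  1-simplices (21): [0,1], [0,2], [0,3], [0,4], [0,5], [0,6], [1,2], [1,3], [1,4], [1,5], [1,6], [2,3], [2,4], [2,5], [2,6], [3,4], [3,5], [3,6], [4,5], [4,6], [5,6]
  2-simplices (14): [0,1,4], [0,1,5], [0,2,3], [0,2,4], [0,3,6], [0,5,6], [1,2,3], [1,2,6], [1,3,5], [1,4,6], [2,4,5], [2,5,6], [3,4,5], [3,4,6]

so the chain groups are C_0 ≅ Z^7, C_1 ≅ Z^21, C_2 ≅ Z^14.

∂_1: C_1 → C_0 sends each edge [p,q] (with p < q) to q − p.
As a 7×21 matrix over Z this has rank 6, with invariant factors (1,1,1,1,1,1).

∂_2: C_2 → C_1 maps a triangle to the signed sum of its edges. For instance
  ∂[2,5,6] = [5,6] − [2,6] + [2,5],
  ∂[1,3,5] = [3,5] − [1,5] + [1,3].
As a 21×14 matrix over Z this has rank 13, with invariant factors (1,1,1,1,1,1,1,1,1,1,1,1,1).

Now H_k = ker ∂_k / im ∂_{k+1}, so:

  H_0: rank C_0 − rank ∂_1 = 7 − 6 = 1, and the invariant factors of ∂_1 are all 1, so H_0 = Z.
  H_1: rank ker ∂_1 − rank ∂_2 = (21 − 6) − 13 = 2, and the invariant factors of ∂_2 are all 1, so H_1 = Z^2.
  H_2: rank ker ∂_2 − rank ∂_3 = (14 − 13) − 0 = 1, and there is no ∂_3, so H_2 = Z.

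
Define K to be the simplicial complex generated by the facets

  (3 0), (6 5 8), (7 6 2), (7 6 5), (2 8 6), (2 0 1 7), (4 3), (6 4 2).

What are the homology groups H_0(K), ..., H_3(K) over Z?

H_0 = Z,  H_1 = Z,  H_2 = 0,  H_3 = 0.

We work with the vertex ordering 0 < 1 < 2 < 3 < 4 < 5 < 6 < 7 < 8. The simplices of K, each written with vertices in increasing order, are:

  0-simplices (9): [0], [1], [2], [3], [4], [5], [6], [7], [8]
  1-simplices (17): [0,1], [0,2], [0,3], [0,7], [1,2], [1,7], [2,4], [2,6], [2,7], [2,8], [3,4], [4,6], [5,6], [5,7], [5,8], [6,7], [6,8]
  2-simplices (9): [0,1,2], [0,1,7], [0,2,7], [1,2,7], [2,4,6], [2,6,7], [2,6,8], [5,6,7], [5,6,8]
  3-simplices (1): [0,1,2,7]

Hence C_0 ≅ Z^9, C_1 ≅ Z^17, C_2 ≅ Z^9, C_3 ≅ Z^1.

Boundary ∂_1: C_1 → C_0 is given by ∂[p,q] = [q] − [p]. For instance
  ∂[2,7] = [7] − [2].
The resulting 9×17 matrix has rank 8, and its Smith normal form has invariant factors (1,1,1,1,1,1,1,1).

∂_2: C_2 → C_1 maps a triangle to the signed sum of its edges. For instance
  ∂[0,2,7] = [2,7] − [0,7] + [0,2],
  ∂[2,4,6] = [4,6] − [2,6] + [2,4].
The resulting 17×9 matrix has rank 8, and its Smith normal form has invariant factors (1,1,1,1,1,1,1,1).

∂_3: C_3 → C_2 sends each 3-simplex σ to the alternating sum Σ_i (−1)^i (σ with its i-th vertex removed). For instance
  ∂[0,1,2,7] = [1,2,7] − [0,2,7] + [0,1,7] − [0,1,2].
As a 9×1 matrix over Z this has rank 1, with invariant factors (1).

Now H_k = ker ∂_k / im ∂_{k+1}, so:

  H_0: rank C_0 − rank ∂_1 = 9 − 8 = 1, and the invariant factors of ∂_1 are all 1, so H_0 = Z.
  H_1: rank ker ∂_1 − rank ∂_2 = (17 − 8) − 8 = 1, and the invariant factors of ∂_2 are all 1, so H_1 = Z.
  H_2: rank ker ∂_2 − rank ∂_3 = (9 − 8) − 1 = 0, and the invariant factors of ∂_3 are all 1, so H_2 = 0.
  H_3: rank ker ∂_3 − rank ∂_4 = (1 − 1) − 0 = 0, and there is no ∂_4, so H_3 = 0.

As a check, the Euler characteristic is 9 − 17 + 9 − 1 = 0, which agrees with 1 − 1 + 0 − 0 = 0.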